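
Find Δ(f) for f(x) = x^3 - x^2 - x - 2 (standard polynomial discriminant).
Δ = -147

For x^3 + a x^2 + b x + c the discriminant is Δ = 18 a b c - 4 a^3 c + a^2 b^2 - 4 b^3 - 27 c^2.
Plug a = -1, b = -1, c = -2:
  18*(-1)*(-1)*(-2) - 4*(-1)^3*(-2) + (-1)^2*(-1)^2 - 4*(-1)^3 - 27*(-2)^2
  = -36 + (-8) + 1 + (4) + (-108)
  = -147.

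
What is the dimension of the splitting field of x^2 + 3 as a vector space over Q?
[K:Q] = 2

The discriminant of x^2 + (0)*x + (3) is b^2 - 4c = 0 - (12) = -12. Since -12 is not a perfect square in Q, the polynomial is irreducible over Q. Its two roots generate a degree-2 extension, so [K:Q] = 2.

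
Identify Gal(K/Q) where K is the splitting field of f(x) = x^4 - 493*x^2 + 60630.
Gal(K/Q) = V_4 (Klein four-group, Z/2Z × Z/2Z)

f factors as (x^2 - 258)(x^2 - 235), so the splitting field is K = Q(sqrt(258), sqrt(235)). The elements 258, 235, 60630 are all non-squares in Q, so sqrt(258) and sqrt(235) generate independent quadratic extensions. Thus [K:Q] = 4 and Gal(K/Q) is generated by the two order-2 automorphisms sqrt(258) ↦ -sqrt(258) and sqrt(235) ↦ -sqrt(235), giving V_4.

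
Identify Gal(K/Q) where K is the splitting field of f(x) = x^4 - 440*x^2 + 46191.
Gal(K/Q) = V_4 (Klein four-group, Z/2Z × Z/2Z)

f factors as (x^2 - 267)(x^2 - 173), so the splitting field is K = Q(sqrt(267), sqrt(173)). The elements 267, 173, 46191 are all non-squares in Q, so sqrt(267) and sqrt(173) generate independent quadratic extensions. Thus [K:Q] = 4 and Gal(K/Q) is generated by the two order-2 automorphisms sqrt(267) ↦ -sqrt(267) and sqrt(173) ↦ -sqrt(173), giving V_4.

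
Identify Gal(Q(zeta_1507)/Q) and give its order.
|Gal(Q(zeta_1507)/Q)| = phi(1507) = 1360; group ≅ (Z/1507Z)^* ≅ Z/10Z × Z/136Z

The n-th cyclotomic polynomial Φ_1507(x) is the minimal polynomial of zeta_1507 over Q and has degree phi(1507) = 1360. So Q(zeta_1507) is a degree-1360 Galois extension with Galois group (Z/1507Z)^*. By CRT, (Z/1507Z)^* ≅ (Z/11Z)^* × (Z/137Z)^*. Each prime-power unit group is (Z/11Z)^* ≅ Z/10Z; (Z/137Z)^* ≅ Z/136Z. Hence Gal(Q(zeta_1507)/Q) ≅ Z/10Z × Z/136Z.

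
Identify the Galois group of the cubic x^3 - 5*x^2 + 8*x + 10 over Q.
Gal(K/Q) = S_3 (symmetric group of order 6)

Compute the discriminant of x^3 + (-5)*x^2 + (8)*x + (10): Δ = -5348. Since Δ is not a rational square, the Galois group is not contained in A_3; it must be the full S_3 (irreducibility of the cubic rules out anything smaller).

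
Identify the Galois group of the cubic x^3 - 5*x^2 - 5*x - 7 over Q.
Gal(K/Q) = S_3 (symmetric group of order 6)

Compute the discriminant of x^3 + (-5)*x^2 + (-5)*x + (-7): Δ = -6848. Since Δ is not a rational square, the Galois group is not contained in A_3; it must be the full S_3 (irreducibility of the cubic rules out anything smaller).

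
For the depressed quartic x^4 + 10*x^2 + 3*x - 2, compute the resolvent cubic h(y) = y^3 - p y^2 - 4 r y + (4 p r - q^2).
h(y) = y^3 - 10*y^2 + 8*y - 89

Identify coefficients: p = 10, q = 3, r = -2.
Plug into h(y) = y^3 - p y^2 - 4 r y + (4 p r - q^2):
  h(y) = y^3 - (10) y^2 - 4*(-2) y + (4*(10)*(-2) - (3)^2)
       = y^3 + (-10) y^2 + (8) y + (-89).
Simplifying: h(y) = y^3 - 10*y^2 + 8*y - 89.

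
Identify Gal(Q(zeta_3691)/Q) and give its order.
|Gal(Q(zeta_3691)/Q)| = phi(3691) = 3690; group ≅ (Z/3691Z)^* ≅ Z/3690Z

The n-th cyclotomic polynomial Φ_3691(x) is the minimal polynomial of zeta_3691 over Q and has degree phi(3691) = 3690. So Q(zeta_3691) is a degree-3690 Galois extension with Galois group (Z/3691Z)^*. (Z/3691Z)^* is cyclic since 3691 is an odd prime power (or 4). Hence Gal(Q(zeta_3691)/Q) ≅ Z/3690Z.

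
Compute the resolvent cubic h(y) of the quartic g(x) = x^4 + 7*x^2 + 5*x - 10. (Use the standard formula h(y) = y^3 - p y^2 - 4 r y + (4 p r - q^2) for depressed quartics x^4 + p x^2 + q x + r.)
h(y) = y^3 - 7*y^2 + 40*y - 305

Identify coefficients: p = 7, q = 5, r = -10.
Plug into h(y) = y^3 - p y^2 - 4 r y + (4 p r - q^2):
  h(y) = y^3 - (7) y^2 - 4*(-10) y + (4*(7)*(-10) - (5)^2)
       = y^3 + (-7) y^2 + (40) y + (-305).
Simplifying: h(y) = y^3 - 7*y^2 + 40*y - 305.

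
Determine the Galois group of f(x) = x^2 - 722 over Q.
Gal(K/Q) = Z/2Z (cyclic of order 2)

x^2 - 722 is irreducible over Q since 722 is not a rational square. The splitting field Q(sqrt(722)) has degree 2 over Q, and its unique nontrivial automorphism is sqrt(722) ↦ -sqrt(722). Hence Gal(Q(sqrt(722))/Q) = Z/2Z.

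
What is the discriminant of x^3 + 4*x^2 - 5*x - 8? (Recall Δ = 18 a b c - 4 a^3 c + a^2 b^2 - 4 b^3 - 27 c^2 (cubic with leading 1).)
Δ = 4100

For x^3 + a x^2 + b x + c the discriminant is Δ = 18 a b c - 4 a^3 c + a^2 b^2 - 4 b^3 - 27 c^2.
Plug a = 4, b = -5, c = -8:
  18*(4)*(-5)*(-8) - 4*(4)^3*(-8) + (4)^2*(-5)^2 - 4*(-5)^3 - 27*(-8)^2
  = 2880 + (2048) + 400 + (500) + (-1728)
  = 4100.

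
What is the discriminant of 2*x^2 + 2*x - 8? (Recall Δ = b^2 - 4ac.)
Δ = 68

For a quadratic a x^2 + b x + c the discriminant is Δ = b^2 - 4ac = (2)^2 - 4*(2)*(-8) = 4 - (-64) = 68.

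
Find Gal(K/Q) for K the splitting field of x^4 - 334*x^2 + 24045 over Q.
Gal(K/Q) = V_4 (Klein four-group, Z/2Z × Z/2Z)

f factors as (x^2 - 105)(x^2 - 229), so the splitting field is K = Q(sqrt(105), sqrt(229)). The elements 105, 229, 24045 are all non-squares in Q, so sqrt(105) and sqrt(229) generate independent quadratic extensions. Thus [K:Q] = 4 and Gal(K/Q) is generated by the two order-2 automorphisms sqrt(105) ↦ -sqrt(105) and sqrt(229) ↦ -sqrt(229), giving V_4.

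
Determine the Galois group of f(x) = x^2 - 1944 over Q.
Gal(K/Q) = Z/2Z (cyclic of order 2)

x^2 - 1944 is irreducible over Q since 1944 is not a rational square. The splitting field Q(sqrt(1944)) has degree 2 over Q, and its unique nontrivial automorphism is sqrt(1944) ↦ -sqrt(1944). Hence Gal(Q(sqrt(1944))/Q) = Z/2Z.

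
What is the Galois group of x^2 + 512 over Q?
Gal(K/Q) = Z/2Z (cyclic of order 2)

x^2 + 512 is irreducible over Q since -512 is not a rational square. The splitting field Q(sqrt(-512)) has degree 2 over Q, and its unique nontrivial automorphism is sqrt(-512) ↦ -sqrt(-512). Hence Gal(Q(sqrt(-512))/Q) = Z/2Z.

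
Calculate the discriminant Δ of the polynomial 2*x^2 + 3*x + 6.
Δ = -39

For a quadratic a x^2 + b x + c the discriminant is Δ = b^2 - 4ac = (3)^2 - 4*(2)*(6) = 9 - (48) = -39.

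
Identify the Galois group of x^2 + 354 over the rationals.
Gal(K/Q) = Z/2Z (cyclic of order 2)

x^2 + 354 is irreducible over Q since -354 is not a rational square. The splitting field Q(sqrt(-354)) has degree 2 over Q, and its unique nontrivial automorphism is sqrt(-354) ↦ -sqrt(-354). Hence Gal(Q(sqrt(-354))/Q) = Z/2Z.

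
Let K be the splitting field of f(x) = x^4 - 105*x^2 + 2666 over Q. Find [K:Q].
[K:Q] = 4

f factors as (x^2 - 43)(x^2 - 62); the splitting field is K = Q(sqrt(43), sqrt(62)). Since 43, 62, and 2666 are all non-squares in Q, the three subfields Q(sqrt(43)), Q(sqrt(62)), Q(sqrt(2666)) are distinct degree-2 extensions, so [K:Q] = 4 (Klein four Galois group).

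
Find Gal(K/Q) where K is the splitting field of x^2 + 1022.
Gal(K/Q) = Z/2Z (cyclic of order 2)

x^2 + 1022 is irreducible over Q since -1022 is not a rational square. The splitting field Q(sqrt(-1022)) has degree 2 over Q, and its unique nontrivial automorphism is sqrt(-1022) ↦ -sqrt(-1022). Hence Gal(Q(sqrt(-1022))/Q) = Z/2Z.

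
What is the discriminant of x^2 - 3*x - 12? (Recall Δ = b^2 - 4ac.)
Δ = 57

For a quadratic a x^2 + b x + c the discriminant is Δ = b^2 - 4ac = (-3)^2 - 4*(1)*(-12) = 9 - (-48) = 57.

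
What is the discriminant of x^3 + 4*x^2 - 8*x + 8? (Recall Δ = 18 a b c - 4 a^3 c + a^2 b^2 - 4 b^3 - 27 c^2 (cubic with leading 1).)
Δ = -5312

For x^3 + a x^2 + b x + c the discriminant is Δ = 18 a b c - 4 a^3 c + a^2 b^2 - 4 b^3 - 27 c^2.
Plug a = 4, b = -8, c = 8:
  18*(4)*(-8)*(8) - 4*(4)^3*(8) + (4)^2*(-8)^2 - 4*(-8)^3 - 27*(8)^2
  = -4608 + (-2048) + 1024 + (2048) + (-1728)
  = -5312.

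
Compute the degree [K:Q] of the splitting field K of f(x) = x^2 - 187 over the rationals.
[K:Q] = 2

The polynomial x^2 - 187 is irreducible over Q since 187 is not a perfect square. Its splitting field is Q(sqrt(187)), which has degree 2 over Q.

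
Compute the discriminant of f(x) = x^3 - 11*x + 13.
Δ = 761

For a depressed cubic x^3 + p x + q the discriminant is Δ = -4 p^3 - 27 q^2 = -4*(-11)^3 - 27*(13)^2 = 5324 - 4563 = 761.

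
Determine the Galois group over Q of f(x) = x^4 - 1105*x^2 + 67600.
Gal(K/Q) = Z/2Z (cyclic of order 2)

f factors as (x^2 - 65)(x^2 - 1040), so the splitting field is K = Q(sqrt(65), sqrt(1040)). The squarefree part of 65 is 65 and the squarefree part of 1040 is also 65, so sqrt(65) and sqrt(1040) are both rational multiples of sqrt(65). Hence Q(sqrt(65)) = Q(sqrt(1040)) = Q(sqrt(65)), and the splitting field collapses to a single degree-2 extension with Galois group Z/2Z.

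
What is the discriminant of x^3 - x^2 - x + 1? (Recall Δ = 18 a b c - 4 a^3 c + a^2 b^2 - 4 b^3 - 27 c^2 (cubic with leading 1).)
Δ = 0

For x^3 + a x^2 + b x + c the discriminant is Δ = 18 a b c - 4 a^3 c + a^2 b^2 - 4 b^3 - 27 c^2.
Plug a = -1, b = -1, c = 1:
  18*(-1)*(-1)*(1) - 4*(-1)^3*(1) + (-1)^2*(-1)^2 - 4*(-1)^3 - 27*(1)^2
  = 18 + (4) + 1 + (4) + (-27)
  = 0.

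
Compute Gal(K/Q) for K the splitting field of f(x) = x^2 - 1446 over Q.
Gal(K/Q) = Z/2Z (cyclic of order 2)

x^2 - 1446 is irreducible over Q since 1446 is not a rational square. The splitting field Q(sqrt(1446)) has degree 2 over Q, and its unique nontrivial automorphism is sqrt(1446) ↦ -sqrt(1446). Hence Gal(Q(sqrt(1446))/Q) = Z/2Z.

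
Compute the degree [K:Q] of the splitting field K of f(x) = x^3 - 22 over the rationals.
[K:Q] = 6

x^3 - 22 has one real root r = 22^(1/3) and two complex roots r*zeta_3, r*zeta_3^2 where zeta_3 = e^(2*pi*i/3). The splitting field is Q(r, zeta_3). [Q(r):Q] = 3 and [Q(zeta_3):Q] = 2 with gcd = 1, so [Q(r, zeta_3):Q] = 3 * 2 = 6.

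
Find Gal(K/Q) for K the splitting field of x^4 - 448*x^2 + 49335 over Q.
Gal(K/Q) = V_4 (Klein four-group, Z/2Z × Z/2Z)

f factors as (x^2 - 253)(x^2 - 195), so the splitting field is K = Q(sqrt(253), sqrt(195)). The elements 253, 195, 49335 are all non-squares in Q, so sqrt(253) and sqrt(195) generate independent quadratic extensions. Thus [K:Q] = 4 and Gal(K/Q) is generated by the two order-2 automorphisms sqrt(253) ↦ -sqrt(253) and sqrt(195) ↦ -sqrt(195), giving V_4.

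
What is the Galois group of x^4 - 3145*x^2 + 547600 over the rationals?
Gal(K/Q) = Z/2Z (cyclic of order 2)

f factors as (x^2 - 185)(x^2 - 2960), so the splitting field is K = Q(sqrt(185), sqrt(2960)). The squarefree part of 185 is 185 and the squarefree part of 2960 is also 185, so sqrt(185) and sqrt(2960) are both rational multiples of sqrt(185). Hence Q(sqrt(185)) = Q(sqrt(2960)) = Q(sqrt(185)), and the splitting field collapses to a single degree-2 extension with Galois group Z/2Z.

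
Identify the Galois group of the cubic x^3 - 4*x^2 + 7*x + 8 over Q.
Gal(K/Q) = S_3 (symmetric group of order 6)

Compute the discriminant of x^3 + (-4)*x^2 + (7)*x + (8): Δ = -4300. Since Δ is not a rational square, the Galois group is not contained in A_3; it must be the full S_3 (irreducibility of the cubic rules out anything smaller).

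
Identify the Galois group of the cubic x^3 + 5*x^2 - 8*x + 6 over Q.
Gal(K/Q) = S_3 (symmetric group of order 6)

Compute the discriminant of x^3 + (5)*x^2 + (-8)*x + (6): Δ = -4644. Since Δ is not a rational square, the Galois group is not contained in A_3; it must be the full S_3 (irreducibility of the cubic rules out anything smaller).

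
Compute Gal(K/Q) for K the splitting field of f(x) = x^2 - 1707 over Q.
Gal(K/Q) = Z/2Z (cyclic of order 2)

x^2 - 1707 is irreducible over Q since 1707 is not a rational square. The splitting field Q(sqrt(1707)) has degree 2 over Q, and its unique nontrivial automorphism is sqrt(1707) ↦ -sqrt(1707). Hence Gal(Q(sqrt(1707))/Q) = Z/2Z.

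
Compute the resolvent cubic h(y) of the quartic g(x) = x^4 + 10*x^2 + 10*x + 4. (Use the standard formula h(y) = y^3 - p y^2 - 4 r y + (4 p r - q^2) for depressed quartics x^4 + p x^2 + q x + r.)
h(y) = y^3 - 10*y^2 - 16*y + 60

Identify coefficients: p = 10, q = 10, r = 4.
Plug into h(y) = y^3 - p y^2 - 4 r y + (4 p r - q^2):
  h(y) = y^3 - (10) y^2 - 4*(4) y + (4*(10)*(4) - (10)^2)
       = y^3 + (-10) y^2 + (-16) y + (60).
Simplifying: h(y) = y^3 - 10*y^2 - 16*y + 60.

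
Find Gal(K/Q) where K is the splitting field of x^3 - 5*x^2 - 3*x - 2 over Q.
Gal(K/Q) = S_3 (symmetric group of order 6)

Compute the discriminant of x^3 + (-5)*x^2 + (-3)*x + (-2): Δ = -1315. Since Δ is not a rational square, the Galois group is not contained in A_3; it must be the full S_3 (irreducibility of the cubic rules out anything smaller).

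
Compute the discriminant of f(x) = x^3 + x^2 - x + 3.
Δ = -304

For x^3 + a x^2 + b x + c the discriminant is Δ = 18 a b c - 4 a^3 c + a^2 b^2 - 4 b^3 - 27 c^2.
Plug a = 1, b = -1, c = 3:
  18*(1)*(-1)*(3) - 4*(1)^3*(3) + (1)^2*(-1)^2 - 4*(-1)^3 - 27*(3)^2
  = -54 + (-12) + 1 + (4) + (-243)
  = -304.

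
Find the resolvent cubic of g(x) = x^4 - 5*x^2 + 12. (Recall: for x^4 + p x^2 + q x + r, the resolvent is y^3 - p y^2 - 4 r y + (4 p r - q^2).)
h(y) = y^3 + 5*y^2 - 48*y - 240

Identify coefficients: p = -5, q = 0, r = 12.
Plug into h(y) = y^3 - p y^2 - 4 r y + (4 p r - q^2):
  h(y) = y^3 - (-5) y^2 - 4*(12) y + (4*(-5)*(12) - (0)^2)
       = y^3 + (5) y^2 + (-48) y + (-240).
Simplifying: h(y) = y^3 + 5*y^2 - 48*y - 240.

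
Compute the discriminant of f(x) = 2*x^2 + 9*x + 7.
Δ = 25

For a quadratic a x^2 + b x + c the discriminant is Δ = b^2 - 4ac = (9)^2 - 4*(2)*(7) = 81 - (56) = 25.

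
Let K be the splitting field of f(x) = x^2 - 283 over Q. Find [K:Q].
[K:Q] = 2

The polynomial x^2 - 283 is irreducible over Q since 283 is not a perfect square. Its splitting field is Q(sqrt(283)), which has degree 2 over Q.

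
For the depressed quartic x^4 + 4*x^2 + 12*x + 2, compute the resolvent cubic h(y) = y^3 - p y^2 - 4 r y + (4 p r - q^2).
h(y) = y^3 - 4*y^2 - 8*y - 112

Identify coefficients: p = 4, q = 12, r = 2.
Plug into h(y) = y^3 - p y^2 - 4 r y + (4 p r - q^2):
  h(y) = y^3 - (4) y^2 - 4*(2) y + (4*(4)*(2) - (12)^2)
       = y^3 + (-4) y^2 + (-8) y + (-112).
Simplifying: h(y) = y^3 - 4*y^2 - 8*y - 112.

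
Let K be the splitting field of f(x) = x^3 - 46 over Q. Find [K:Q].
[K:Q] = 6

x^3 - 46 has one real root r = 46^(1/3) and two complex roots r*zeta_3, r*zeta_3^2 where zeta_3 = e^(2*pi*i/3). The splitting field is Q(r, zeta_3). [Q(r):Q] = 3 and [Q(zeta_3):Q] = 2 with gcd = 1, so [Q(r, zeta_3):Q] = 3 * 2 = 6.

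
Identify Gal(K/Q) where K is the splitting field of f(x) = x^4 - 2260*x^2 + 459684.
Gal(K/Q) = Z/2Z (cyclic of order 2)

f factors as (x^2 - 2034)(x^2 - 226), so the splitting field is K = Q(sqrt(2034), sqrt(226)). The squarefree part of 2034 is 226 and the squarefree part of 226 is also 226, so sqrt(2034) and sqrt(226) are both rational multiples of sqrt(226). Hence Q(sqrt(2034)) = Q(sqrt(226)) = Q(sqrt(226)), and the splitting field collapses to a single degree-2 extension with Galois group Z/2Z.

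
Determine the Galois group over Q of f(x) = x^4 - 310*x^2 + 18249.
Gal(K/Q) = V_4 (Klein four-group, Z/2Z × Z/2Z)

f factors as (x^2 - 231)(x^2 - 79), so the splitting field is K = Q(sqrt(231), sqrt(79)). The elements 231, 79, 18249 are all non-squares in Q, so sqrt(231) and sqrt(79) generate independent quadratic extensions. Thus [K:Q] = 4 and Gal(K/Q) is generated by the two order-2 automorphisms sqrt(231) ↦ -sqrt(231) and sqrt(79) ↦ -sqrt(79), giving V_4.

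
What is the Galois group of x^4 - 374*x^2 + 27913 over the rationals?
Gal(K/Q) = V_4 (Klein four-group, Z/2Z × Z/2Z)

f factors as (x^2 - 103)(x^2 - 271), so the splitting field is K = Q(sqrt(103), sqrt(271)). The elements 103, 271, 27913 are all non-squares in Q, so sqrt(103) and sqrt(271) generate independent quadratic extensions. Thus [K:Q] = 4 and Gal(K/Q) is generated by the two order-2 automorphisms sqrt(103) ↦ -sqrt(103) and sqrt(271) ↦ -sqrt(271), giving V_4.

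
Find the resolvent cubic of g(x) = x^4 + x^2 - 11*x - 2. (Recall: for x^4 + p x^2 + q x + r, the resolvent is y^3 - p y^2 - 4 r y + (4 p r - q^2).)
h(y) = y^3 - y^2 + 8*y - 129

Identify coefficients: p = 1, q = -11, r = -2.
Plug into h(y) = y^3 - p y^2 - 4 r y + (4 p r - q^2):
  h(y) = y^3 - (1) y^2 - 4*(-2) y + (4*(1)*(-2) - (-11)^2)
       = y^3 + (-1) y^2 + (8) y + (-129).
Simplifying: h(y) = y^3 - y^2 + 8*y - 129.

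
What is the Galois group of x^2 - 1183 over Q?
Gal(K/Q) = Z/2Z (cyclic of order 2)

x^2 - 1183 is irreducible over Q since 1183 is not a rational square. The splitting field Q(sqrt(1183)) has degree 2 over Q, and its unique nontrivial automorphism is sqrt(1183) ↦ -sqrt(1183). Hence Gal(Q(sqrt(1183))/Q) = Z/2Z.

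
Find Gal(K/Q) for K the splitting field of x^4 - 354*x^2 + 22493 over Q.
Gal(K/Q) = V_4 (Klein four-group, Z/2Z × Z/2Z)

f factors as (x^2 - 271)(x^2 - 83), so the splitting field is K = Q(sqrt(271), sqrt(83)). The elements 271, 83, 22493 are all non-squares in Q, so sqrt(271) and sqrt(83) generate independent quadratic extensions. Thus [K:Q] = 4 and Gal(K/Q) is generated by the two order-2 automorphisms sqrt(271) ↦ -sqrt(271) and sqrt(83) ↦ -sqrt(83), giving V_4.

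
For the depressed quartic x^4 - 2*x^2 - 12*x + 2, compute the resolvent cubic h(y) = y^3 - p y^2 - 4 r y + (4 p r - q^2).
h(y) = y^3 + 2*y^2 - 8*y - 160

Identify coefficients: p = -2, q = -12, r = 2.
Plug into h(y) = y^3 - p y^2 - 4 r y + (4 p r - q^2):
  h(y) = y^3 - (-2) y^2 - 4*(2) y + (4*(-2)*(2) - (-12)^2)
       = y^3 + (2) y^2 + (-8) y + (-160).
Simplifying: h(y) = y^3 + 2*y^2 - 8*y - 160.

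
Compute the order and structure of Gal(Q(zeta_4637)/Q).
|Gal(Q(zeta_4637)/Q)| = phi(4637) = 4636; group ≅ (Z/4637Z)^* ≅ Z/4636Z

The n-th cyclotomic polynomial Φ_4637(x) is the minimal polynomial of zeta_4637 over Q and has degree phi(4637) = 4636. So Q(zeta_4637) is a degree-4636 Galois extension with Galois group (Z/4637Z)^*. (Z/4637Z)^* is cyclic since 4637 is an odd prime power (or 4). Hence Gal(Q(zeta_4637)/Q) ≅ Z/4636Z.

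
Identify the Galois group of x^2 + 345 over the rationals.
Gal(K/Q) = Z/2Z (cyclic of order 2)

x^2 + 345 is irreducible over Q since -345 is not a rational square. The splitting field Q(sqrt(-345)) has degree 2 over Q, and its unique nontrivial automorphism is sqrt(-345) ↦ -sqrt(-345). Hence Gal(Q(sqrt(-345))/Q) = Z/2Z.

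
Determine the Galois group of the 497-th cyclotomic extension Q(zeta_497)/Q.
|Gal(Q(zeta_497)/Q)| = phi(497) = 420; group ≅ (Z/497Z)^* ≅ Z/6Z × Z/70Z

The n-th cyclotomic polynomial Φ_497(x) is the minimal polynomial of zeta_497 over Q and has degree phi(497) = 420. So Q(zeta_497) is a degree-420 Galois extension with Galois group (Z/497Z)^*. By CRT, (Z/497Z)^* ≅ (Z/7Z)^* × (Z/71Z)^*. Each prime-power unit group is (Z/7Z)^* ≅ Z/6Z; (Z/71Z)^* ≅ Z/70Z. Hence Gal(Q(zeta_497)/Q) ≅ Z/6Z × Z/70Z.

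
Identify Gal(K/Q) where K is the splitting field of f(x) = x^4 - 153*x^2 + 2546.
Gal(K/Q) = V_4 (Klein four-group, Z/2Z × Z/2Z)

f factors as (x^2 - 19)(x^2 - 134), so the splitting field is K = Q(sqrt(19), sqrt(134)). The elements 19, 134, 2546 are all non-squares in Q, so sqrt(19) and sqrt(134) generate independent quadratic extensions. Thus [K:Q] = 4 and Gal(K/Q) is generated by the two order-2 automorphisms sqrt(19) ↦ -sqrt(19) and sqrt(134) ↦ -sqrt(134), giving V_4.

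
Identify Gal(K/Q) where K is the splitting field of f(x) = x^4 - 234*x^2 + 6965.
Gal(K/Q) = V_4 (Klein four-group, Z/2Z × Z/2Z)

f factors as (x^2 - 199)(x^2 - 35), so the splitting field is K = Q(sqrt(199), sqrt(35)). The elements 199, 35, 6965 are all non-squares in Q, so sqrt(199) and sqrt(35) generate independent quadratic extensions. Thus [K:Q] = 4 and Gal(K/Q) is generated by the two order-2 automorphisms sqrt(199) ↦ -sqrt(199) and sqrt(35) ↦ -sqrt(35), giving V_4.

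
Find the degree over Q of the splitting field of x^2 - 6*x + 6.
[K:Q] = 2

The discriminant of x^2 + (-6)*x + (6) is b^2 - 4c = 36 - (24) = 12. Since 12 is not a perfect square in Q, the polynomial is irreducible over Q. Its two roots generate a degree-2 extension, so [K:Q] = 2.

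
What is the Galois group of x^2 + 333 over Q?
Gal(K/Q) = Z/2Z (cyclic of order 2)

x^2 + 333 is irreducible over Q since -333 is not a rational square. The splitting field Q(sqrt(-333)) has degree 2 over Q, and its unique nontrivial automorphism is sqrt(-333) ↦ -sqrt(-333). Hence Gal(Q(sqrt(-333))/Q) = Z/2Z.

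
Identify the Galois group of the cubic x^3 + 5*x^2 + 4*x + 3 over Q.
Gal(K/Q) = S_3 (symmetric group of order 6)

Compute the discriminant of x^3 + (5)*x^2 + (4)*x + (3): Δ = -519. Since Δ is not a rational square, the Galois group is not contained in A_3; it must be the full S_3 (irreducibility of the cubic rules out anything smaller).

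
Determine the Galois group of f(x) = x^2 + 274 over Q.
Gal(K/Q) = Z/2Z (cyclic of order 2)

x^2 + 274 is irreducible over Q since -274 is not a rational square. The splitting field Q(sqrt(-274)) has degree 2 over Q, and its unique nontrivial automorphism is sqrt(-274) ↦ -sqrt(-274). Hence Gal(Q(sqrt(-274))/Q) = Z/2Z.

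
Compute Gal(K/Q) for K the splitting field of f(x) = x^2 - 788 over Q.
Gal(K/Q) = Z/2Z (cyclic of order 2)

x^2 - 788 is irreducible over Q since 788 is not a rational square. The splitting field Q(sqrt(788)) has degree 2 over Q, and its unique nontrivial automorphism is sqrt(788) ↦ -sqrt(788). Hence Gal(Q(sqrt(788))/Q) = Z/2Z.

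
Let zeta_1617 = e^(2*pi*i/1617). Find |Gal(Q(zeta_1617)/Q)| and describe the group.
|Gal(Q(zeta_1617)/Q)| = phi(1617) = 840; group ≅ (Z/1617Z)^* ≅ Z/2Z × Z/10Z × Z/42Z

The n-th cyclotomic polynomial Φ_1617(x) is the minimal polynomial of zeta_1617 over Q and has degree phi(1617) = 840. So Q(zeta_1617) is a degree-840 Galois extension with Galois group (Z/1617Z)^*. By CRT, (Z/1617Z)^* ≅ (Z/3Z)^* × (Z/49Z)^* × (Z/11Z)^*. Each prime-power unit group is (Z/3Z)^* ≅ Z/2Z; (Z/49Z)^* ≅ Z/42Z; (Z/11Z)^* ≅ Z/10Z. Hence Gal(Q(zeta_1617)/Q) ≅ Z/2Z × Z/10Z × Z/42Z.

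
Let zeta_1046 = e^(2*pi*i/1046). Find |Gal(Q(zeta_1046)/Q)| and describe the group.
|Gal(Q(zeta_1046)/Q)| = phi(1046) = 522; group ≅ (Z/1046Z)^* ≅ Z/522Z

The n-th cyclotomic polynomial Φ_1046(x) is the minimal polynomial of zeta_1046 over Q and has degree phi(1046) = 522. So Q(zeta_1046) is a degree-522 Galois extension with Galois group (Z/1046Z)^*. By CRT, (Z/1046Z)^* ≅ (Z/2Z)^* × (Z/523Z)^*. Each prime-power unit group is (Z/2Z)^* ≅ trivial group (order 1); (Z/523Z)^* ≅ Z/522Z. Hence Gal(Q(zeta_1046)/Q) ≅ Z/522Z.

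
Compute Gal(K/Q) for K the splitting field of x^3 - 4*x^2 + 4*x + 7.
Gal(K/Q) = S_3 (symmetric group of order 6)

Compute the discriminant of x^3 + (-4)*x^2 + (4)*x + (7): Δ = -1547. Since Δ is not a rational square, the Galois group is not contained in A_3; it must be the full S_3 (irreducibility of the cubic rules out anything smaller).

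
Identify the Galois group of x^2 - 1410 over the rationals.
Gal(K/Q) = Z/2Z (cyclic of order 2)

x^2 - 1410 is irreducible over Q since 1410 is not a rational square. The splitting field Q(sqrt(1410)) has degree 2 over Q, and its unique nontrivial automorphism is sqrt(1410) ↦ -sqrt(1410). Hence Gal(Q(sqrt(1410))/Q) = Z/2Z.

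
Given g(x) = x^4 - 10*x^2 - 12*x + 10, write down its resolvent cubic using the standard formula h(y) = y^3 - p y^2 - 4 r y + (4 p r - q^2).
h(y) = y^3 + 10*y^2 - 40*y - 544

Identify coefficients: p = -10, q = -12, r = 10.
Plug into h(y) = y^3 - p y^2 - 4 r y + (4 p r - q^2):
  h(y) = y^3 - (-10) y^2 - 4*(10) y + (4*(-10)*(10) - (-12)^2)
       = y^3 + (10) y^2 + (-40) y + (-544).
Simplifying: h(y) = y^3 + 10*y^2 - 40*y - 544.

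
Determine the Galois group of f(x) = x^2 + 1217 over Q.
Gal(K/Q) = Z/2Z (cyclic of order 2)

x^2 + 1217 is irreducible over Q since -1217 is not a rational square. The splitting field Q(sqrt(-1217)) has degree 2 over Q, and its unique nontrivial automorphism is sqrt(-1217) ↦ -sqrt(-1217). Hence Gal(Q(sqrt(-1217))/Q) = Z/2Z.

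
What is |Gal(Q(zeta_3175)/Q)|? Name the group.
|Gal(Q(zeta_3175)/Q)| = phi(3175) = 2520; group ≅ (Z/3175Z)^* ≅ Z/20Z × Z/126Z

The n-th cyclotomic polynomial Φ_3175(x) is the minimal polynomial of zeta_3175 over Q and has degree phi(3175) = 2520. So Q(zeta_3175) is a degree-2520 Galois extension with Galois group (Z/3175Z)^*. By CRT, (Z/3175Z)^* ≅ (Z/25Z)^* × (Z/127Z)^*. Each prime-power unit group is (Z/25Z)^* ≅ Z/20Z; (Z/127Z)^* ≅ Z/126Z. Hence Gal(Q(zeta_3175)/Q) ≅ Z/20Z × Z/126Z.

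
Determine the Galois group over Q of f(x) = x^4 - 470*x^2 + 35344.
Gal(K/Q) = Z/2Z (cyclic of order 2)

f factors as (x^2 - 376)(x^2 - 94), so the splitting field is K = Q(sqrt(376), sqrt(94)). The squarefree part of 376 is 94 and the squarefree part of 94 is also 94, so sqrt(376) and sqrt(94) are both rational multiples of sqrt(94). Hence Q(sqrt(376)) = Q(sqrt(94)) = Q(sqrt(94)), and the splitting field collapses to a single degree-2 extension with Galois group Z/2Z.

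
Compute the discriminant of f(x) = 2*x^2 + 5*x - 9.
Δ = 97

For a quadratic a x^2 + b x + c the discriminant is Δ = b^2 - 4ac = (5)^2 - 4*(2)*(-9) = 25 - (-72) = 97.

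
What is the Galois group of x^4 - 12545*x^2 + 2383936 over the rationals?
Gal(K/Q) = Z/2Z (cyclic of order 2)

f factors as (x^2 - 12352)(x^2 - 193), so the splitting field is K = Q(sqrt(12352), sqrt(193)). The squarefree part of 12352 is 193 and the squarefree part of 193 is also 193, so sqrt(12352) and sqrt(193) are both rational multiples of sqrt(193). Hence Q(sqrt(12352)) = Q(sqrt(193)) = Q(sqrt(193)), and the splitting field collapses to a single degree-2 extension with Galois group Z/2Z.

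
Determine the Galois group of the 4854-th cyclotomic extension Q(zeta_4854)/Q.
|Gal(Q(zeta_4854)/Q)| = phi(4854) = 1616; group ≅ (Z/4854Z)^* ≅ Z/2Z × Z/808Z

The n-th cyclotomic polynomial Φ_4854(x) is the minimal polynomial of zeta_4854 over Q and has degree phi(4854) = 1616. So Q(zeta_4854) is a degree-1616 Galois extension with Galois group (Z/4854Z)^*. By CRT, (Z/4854Z)^* ≅ (Z/2Z)^* × (Z/3Z)^* × (Z/809Z)^*. Each prime-power unit group is (Z/2Z)^* ≅ trivial group (order 1); (Z/3Z)^* ≅ Z/2Z; (Z/809Z)^* ≅ Z/808Z. Hence Gal(Q(zeta_4854)/Q) ≅ Z/2Z × Z/808Z.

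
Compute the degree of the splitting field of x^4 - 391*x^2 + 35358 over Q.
[K:Q] = 4

f factors as (x^2 - 142)(x^2 - 249); the splitting field is K = Q(sqrt(142), sqrt(249)). Since 142, 249, and 35358 are all non-squares in Q, the three subfields Q(sqrt(142)), Q(sqrt(249)), Q(sqrt(35358)) are distinct degree-2 extensions, so [K:Q] = 4 (Klein four Galois group).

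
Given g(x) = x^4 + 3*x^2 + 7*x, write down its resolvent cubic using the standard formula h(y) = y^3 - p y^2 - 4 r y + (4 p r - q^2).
h(y) = y^3 - 3*y^2 - 49

Identify coefficients: p = 3, q = 7, r = 0.
Plug into h(y) = y^3 - p y^2 - 4 r y + (4 p r - q^2):
  h(y) = y^3 - (3) y^2 - 4*(0) y + (4*(3)*(0) - (7)^2)
       = y^3 + (-3) y^2 + (0) y + (-49).
Simplifying: h(y) = y^3 - 3*y^2 - 49.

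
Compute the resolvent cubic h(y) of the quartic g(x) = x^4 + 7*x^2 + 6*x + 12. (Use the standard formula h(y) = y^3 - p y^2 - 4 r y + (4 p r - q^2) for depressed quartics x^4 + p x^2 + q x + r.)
h(y) = y^3 - 7*y^2 - 48*y + 300

Identify coefficients: p = 7, q = 6, r = 12.
Plug into h(y) = y^3 - p y^2 - 4 r y + (4 p r - q^2):
  h(y) = y^3 - (7) y^2 - 4*(12) y + (4*(7)*(12) - (6)^2)
       = y^3 + (-7) y^2 + (-48) y + (300).
Simplifying: h(y) = y^3 - 7*y^2 - 48*y + 300.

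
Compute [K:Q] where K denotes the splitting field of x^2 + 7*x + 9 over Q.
[K:Q] = 2

The discriminant of x^2 + (7)*x + (9) is b^2 - 4c = 49 - (36) = 13. Since 13 is not a perfect square in Q, the polynomial is irreducible over Q. Its two roots generate a degree-2 extension, so [K:Q] = 2.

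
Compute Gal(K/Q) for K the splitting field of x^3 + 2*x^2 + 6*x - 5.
Gal(K/Q) = S_3 (symmetric group of order 6)

Compute the discriminant of x^3 + (2)*x^2 + (6)*x + (-5): Δ = -2315. Since Δ is not a rational square, the Galois group is not contained in A_3; it must be the full S_3 (irreducibility of the cubic rules out anything smaller).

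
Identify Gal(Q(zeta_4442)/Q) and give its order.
|Gal(Q(zeta_4442)/Q)| = phi(4442) = 2220; group ≅ (Z/4442Z)^* ≅ Z/2220Z

The n-th cyclotomic polynomial Φ_4442(x) is the minimal polynomial of zeta_4442 over Q and has degree phi(4442) = 2220. So Q(zeta_4442) is a degree-2220 Galois extension with Galois group (Z/4442Z)^*. By CRT, (Z/4442Z)^* ≅ (Z/2Z)^* × (Z/2221Z)^*. Each prime-power unit group is (Z/2Z)^* ≅ trivial group (order 1); (Z/2221Z)^* ≅ Z/2220Z. Hence Gal(Q(zeta_4442)/Q) ≅ Z/2220Z.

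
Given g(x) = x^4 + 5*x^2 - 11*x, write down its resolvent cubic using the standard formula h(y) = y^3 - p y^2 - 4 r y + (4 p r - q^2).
h(y) = y^3 - 5*y^2 - 121

Identify coefficients: p = 5, q = -11, r = 0.
Plug into h(y) = y^3 - p y^2 - 4 r y + (4 p r - q^2):
  h(y) = y^3 - (5) y^2 - 4*(0) y + (4*(5)*(0) - (-11)^2)
       = y^3 + (-5) y^2 + (0) y + (-121).
Simplifying: h(y) = y^3 - 5*y^2 - 121.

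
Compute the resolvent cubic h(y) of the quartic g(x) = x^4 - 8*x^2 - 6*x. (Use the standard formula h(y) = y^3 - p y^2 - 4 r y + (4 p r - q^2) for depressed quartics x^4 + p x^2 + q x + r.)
h(y) = y^3 + 8*y^2 - 36

Identify coefficients: p = -8, q = -6, r = 0.
Plug into h(y) = y^3 - p y^2 - 4 r y + (4 p r - q^2):
  h(y) = y^3 - (-8) y^2 - 4*(0) y + (4*(-8)*(0) - (-6)^2)
       = y^3 + (8) y^2 + (0) y + (-36).
Simplifying: h(y) = y^3 + 8*y^2 - 36.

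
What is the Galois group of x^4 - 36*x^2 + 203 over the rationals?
Gal(K/Q) = V_4 (Klein four-group, Z/2Z × Z/2Z)

f factors as (x^2 - 7)(x^2 - 29), so the splitting field is K = Q(sqrt(7), sqrt(29)). The elements 7, 29, 203 are all non-squares in Q, so sqrt(7) and sqrt(29) generate independent quadratic extensions. Thus [K:Q] = 4 and Gal(K/Q) is generated by the two order-2 automorphisms sqrt(7) ↦ -sqrt(7) and sqrt(29) ↦ -sqrt(29), giving V_4.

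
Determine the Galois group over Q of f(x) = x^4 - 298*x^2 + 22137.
Gal(K/Q) = V_4 (Klein four-group, Z/2Z × Z/2Z)

f factors as (x^2 - 157)(x^2 - 141), so the splitting field is K = Q(sqrt(157), sqrt(141)). The elements 157, 141, 22137 are all non-squares in Q, so sqrt(157) and sqrt(141) generate independent quadratic extensions. Thus [K:Q] = 4 and Gal(K/Q) is generated by the two order-2 automorphisms sqrt(157) ↦ -sqrt(157) and sqrt(141) ↦ -sqrt(141), giving V_4.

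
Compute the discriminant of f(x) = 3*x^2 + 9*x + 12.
Δ = -63

For a quadratic a x^2 + b x + c the discriminant is Δ = b^2 - 4ac = (9)^2 - 4*(3)*(12) = 81 - (144) = -63.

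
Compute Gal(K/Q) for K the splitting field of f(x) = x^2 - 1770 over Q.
Gal(K/Q) = Z/2Z (cyclic of order 2)

x^2 - 1770 is irreducible over Q since 1770 is not a rational square. The splitting field Q(sqrt(1770)) has degree 2 over Q, and its unique nontrivial automorphism is sqrt(1770) ↦ -sqrt(1770). Hence Gal(Q(sqrt(1770))/Q) = Z/2Z.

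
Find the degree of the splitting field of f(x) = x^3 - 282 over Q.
[K:Q] = 6

x^3 - 282 has one real root r = 282^(1/3) and two complex roots r*zeta_3, r*zeta_3^2 where zeta_3 = e^(2*pi*i/3). The splitting field is Q(r, zeta_3). [Q(r):Q] = 3 and [Q(zeta_3):Q] = 2 with gcd = 1, so [Q(r, zeta_3):Q] = 3 * 2 = 6.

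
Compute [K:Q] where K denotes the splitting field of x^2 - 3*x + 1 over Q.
[K:Q] = 2

The discriminant of x^2 + (-3)*x + (1) is b^2 - 4c = 9 - (4) = 5. Since 5 is not a perfect square in Q, the polynomial is irreducible over Q. Its two roots generate a degree-2 extension, so [K:Q] = 2.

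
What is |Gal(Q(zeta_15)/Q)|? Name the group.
|Gal(Q(zeta_15)/Q)| = phi(15) = 8; group ≅ (Z/15Z)^* ≅ Z/2Z × Z/4Z

The n-th cyclotomic polynomial Φ_15(x) is the minimal polynomial of zeta_15 over Q and has degree phi(15) = 8. So Q(zeta_15) is a degree-8 Galois extension with Galois group (Z/15Z)^*. By CRT, (Z/15Z)^* ≅ (Z/3Z)^* × (Z/5Z)^*. Each prime-power unit group is (Z/3Z)^* ≅ Z/2Z; (Z/5Z)^* ≅ Z/4Z. Hence Gal(Q(zeta_15)/Q) ≅ Z/2Z × Z/4Z.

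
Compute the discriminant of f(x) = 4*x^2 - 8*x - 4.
Δ = 128

For a quadratic a x^2 + b x + c the discriminant is Δ = b^2 - 4ac = (-8)^2 - 4*(4)*(-4) = 64 - (-64) = 128.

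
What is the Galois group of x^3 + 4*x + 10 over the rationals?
Gal(K/Q) = S_3 (symmetric group of order 6)

Compute the discriminant of x^3 + (0)*x^2 + (4)*x + (10): Δ = -2956. Since Δ is not a rational square, the Galois group is not contained in A_3; it must be the full S_3 (irreducibility of the cubic rules out anything smaller).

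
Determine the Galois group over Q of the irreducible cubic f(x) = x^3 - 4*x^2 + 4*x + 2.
Gal(K/Q) = S_3 (symmetric group of order 6)

Compute the discriminant of x^3 + (-4)*x^2 + (4)*x + (2): Δ = -172. Since Δ is not a rational square, the Galois group is not contained in A_3; it must be the full S_3 (irreducibility of the cubic rules out anything smaller).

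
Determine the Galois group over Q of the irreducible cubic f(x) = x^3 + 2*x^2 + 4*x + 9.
Gal(K/Q) = S_3 (symmetric group of order 6)

Compute the discriminant of x^3 + (2)*x^2 + (4)*x + (9): Δ = -1371. Since Δ is not a rational square, the Galois group is not contained in A_3; it must be the full S_3 (irreducibility of the cubic rules out anything smaller).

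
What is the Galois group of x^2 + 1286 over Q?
Gal(K/Q) = Z/2Z (cyclic of order 2)

x^2 + 1286 is irreducible over Q since -1286 is not a rational square. The splitting field Q(sqrt(-1286)) has degree 2 over Q, and its unique nontrivial automorphism is sqrt(-1286) ↦ -sqrt(-1286). Hence Gal(Q(sqrt(-1286))/Q) = Z/2Z.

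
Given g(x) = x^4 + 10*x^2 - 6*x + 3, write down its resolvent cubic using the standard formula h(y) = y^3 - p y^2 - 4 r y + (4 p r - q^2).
h(y) = y^3 - 10*y^2 - 12*y + 84

Identify coefficients: p = 10, q = -6, r = 3.
Plug into h(y) = y^3 - p y^2 - 4 r y + (4 p r - q^2):
  h(y) = y^3 - (10) y^2 - 4*(3) y + (4*(10)*(3) - (-6)^2)
       = y^3 + (-10) y^2 + (-12) y + (84).
Simplifying: h(y) = y^3 - 10*y^2 - 12*y + 84.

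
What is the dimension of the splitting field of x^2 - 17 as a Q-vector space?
[K:Q] = 2

The polynomial x^2 - 17 is irreducible over Q since 17 is not a perfect square. Its splitting field is Q(sqrt(17)), which has degree 2 over Q.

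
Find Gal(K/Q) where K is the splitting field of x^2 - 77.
Gal(K/Q) = Z/2Z (cyclic of order 2)

x^2 - 77 is irreducible over Q since 77 is not a rational square. The splitting field Q(sqrt(77)) has degree 2 over Q, and its unique nontrivial automorphism is sqrt(77) ↦ -sqrt(77). Hence Gal(Q(sqrt(77))/Q) = Z/2Z.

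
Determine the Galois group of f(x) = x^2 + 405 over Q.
Gal(K/Q) = Z/2Z (cyclic of order 2)

x^2 + 405 is irreducible over Q since -405 is not a rational square. The splitting field Q(sqrt(-405)) has degree 2 over Q, and its unique nontrivial automorphism is sqrt(-405) ↦ -sqrt(-405). Hence Gal(Q(sqrt(-405))/Q) = Z/2Z.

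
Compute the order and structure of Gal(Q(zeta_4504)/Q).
|Gal(Q(zeta_4504)/Q)| = phi(4504) = 2248; group ≅ (Z/4504Z)^* ≅ Z/2Z × Z/2Z × Z/562Z

The n-th cyclotomic polynomial Φ_4504(x) is the minimal polynomial of zeta_4504 over Q and has degree phi(4504) = 2248. So Q(zeta_4504) is a degree-2248 Galois extension with Galois group (Z/4504Z)^*. By CRT, (Z/4504Z)^* ≅ (Z/8Z)^* × (Z/563Z)^*. Each prime-power unit group is (Z/8Z)^* ≅ Z/2Z × Z/2Z; (Z/563Z)^* ≅ Z/562Z. Hence Gal(Q(zeta_4504)/Q) ≅ Z/2Z × Z/2Z × Z/562Z.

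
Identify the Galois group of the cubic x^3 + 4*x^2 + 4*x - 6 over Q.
Gal(K/Q) = S_3 (symmetric group of order 6)

Compute the discriminant of x^3 + (4)*x^2 + (4)*x + (-6): Δ = -1164. Since Δ is not a rational square, the Galois group is not contained in A_3; it must be the full S_3 (irreducibility of the cubic rules out anything smaller).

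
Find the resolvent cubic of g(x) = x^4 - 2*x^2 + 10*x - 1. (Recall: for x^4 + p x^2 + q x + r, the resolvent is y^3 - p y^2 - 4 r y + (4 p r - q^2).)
h(y) = y^3 + 2*y^2 + 4*y - 92

Identify coefficients: p = -2, q = 10, r = -1.
Plug into h(y) = y^3 - p y^2 - 4 r y + (4 p r - q^2):
  h(y) = y^3 - (-2) y^2 - 4*(-1) y + (4*(-2)*(-1) - (10)^2)
       = y^3 + (2) y^2 + (4) y + (-92).
Simplifying: h(y) = y^3 + 2*y^2 + 4*y - 92.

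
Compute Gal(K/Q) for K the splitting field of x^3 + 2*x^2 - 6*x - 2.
Gal(K/Q) = S_3 (symmetric group of order 6)

Compute the discriminant of x^3 + (2)*x^2 + (-6)*x + (-2): Δ = 1396. Since Δ is not a rational square, the Galois group is not contained in A_3; it must be the full S_3 (irreducibility of the cubic rules out anything smaller).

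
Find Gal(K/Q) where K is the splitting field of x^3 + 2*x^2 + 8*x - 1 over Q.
Gal(K/Q) = S_3 (symmetric group of order 6)

Compute the discriminant of x^3 + (2)*x^2 + (8)*x + (-1): Δ = -2075. Since Δ is not a rational square, the Galois group is not contained in A_3; it must be the full S_3 (irreducibility of the cubic rules out anything smaller).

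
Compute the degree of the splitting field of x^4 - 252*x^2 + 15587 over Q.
[K:Q] = 4

f factors as (x^2 - 143)(x^2 - 109); the splitting field is K = Q(sqrt(143), sqrt(109)). Since 143, 109, and 15587 are all non-squares in Q, the three subfields Q(sqrt(143)), Q(sqrt(109)), Q(sqrt(15587)) are distinct degree-2 extensions, so [K:Q] = 4 (Klein four Galois group).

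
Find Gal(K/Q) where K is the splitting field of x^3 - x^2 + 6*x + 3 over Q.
Gal(K/Q) = S_3 (symmetric group of order 6)

Compute the discriminant of x^3 + (-1)*x^2 + (6)*x + (3): Δ = -1383. Since Δ is not a rational square, the Galois group is not contained in A_3; it must be the full S_3 (irreducibility of the cubic rules out anything smaller).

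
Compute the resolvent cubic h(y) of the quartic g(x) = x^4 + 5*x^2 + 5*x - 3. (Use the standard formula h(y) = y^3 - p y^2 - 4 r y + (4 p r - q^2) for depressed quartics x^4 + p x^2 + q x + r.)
h(y) = y^3 - 5*y^2 + 12*y - 85

Identify coefficients: p = 5, q = 5, r = -3.
Plug into h(y) = y^3 - p y^2 - 4 r y + (4 p r - q^2):
  h(y) = y^3 - (5) y^2 - 4*(-3) y + (4*(5)*(-3) - (5)^2)
       = y^3 + (-5) y^2 + (12) y + (-85).
Simplifying: h(y) = y^3 - 5*y^2 + 12*y - 85.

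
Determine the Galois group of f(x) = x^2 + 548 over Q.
Gal(K/Q) = Z/2Z (cyclic of order 2)

x^2 + 548 is irreducible over Q since -548 is not a rational square. The splitting field Q(sqrt(-548)) has degree 2 over Q, and its unique nontrivial automorphism is sqrt(-548) ↦ -sqrt(-548). Hence Gal(Q(sqrt(-548))/Q) = Z/2Z.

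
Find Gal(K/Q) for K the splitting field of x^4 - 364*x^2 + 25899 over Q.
Gal(K/Q) = V_4 (Klein four-group, Z/2Z × Z/2Z)

f factors as (x^2 - 267)(x^2 - 97), so the splitting field is K = Q(sqrt(267), sqrt(97)). The elements 267, 97, 25899 are all non-squares in Q, so sqrt(267) and sqrt(97) generate independent quadratic extensions. Thus [K:Q] = 4 and Gal(K/Q) is generated by the two order-2 automorphisms sqrt(267) ↦ -sqrt(267) and sqrt(97) ↦ -sqrt(97), giving V_4.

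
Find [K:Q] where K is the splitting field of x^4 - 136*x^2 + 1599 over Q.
[K:Q] = 4

f factors as (x^2 - 123)(x^2 - 13); the splitting field is K = Q(sqrt(123), sqrt(13)). Since 123, 13, and 1599 are all non-squares in Q, the three subfields Q(sqrt(123)), Q(sqrt(13)), Q(sqrt(1599)) are distinct degree-2 extensions, so [K:Q] = 4 (Klein four Galois group).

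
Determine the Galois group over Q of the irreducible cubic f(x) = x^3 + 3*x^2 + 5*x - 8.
Gal(K/Q) = S_3 (symmetric group of order 6)

Compute the discriminant of x^3 + (3)*x^2 + (5)*x + (-8): Δ = -3299. Since Δ is not a rational square, the Galois group is not contained in A_3; it must be the full S_3 (irreducibility of the cubic rules out anything smaller).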